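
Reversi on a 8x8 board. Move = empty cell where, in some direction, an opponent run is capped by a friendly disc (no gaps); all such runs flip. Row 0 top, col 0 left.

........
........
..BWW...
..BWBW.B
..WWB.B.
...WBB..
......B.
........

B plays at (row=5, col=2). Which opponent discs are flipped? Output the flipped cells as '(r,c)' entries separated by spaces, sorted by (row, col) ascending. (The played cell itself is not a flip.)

Answer: (4,2) (4,3) (5,3)

Derivation:
Dir NW: first cell '.' (not opp) -> no flip
Dir N: opp run (4,2) capped by B -> flip
Dir NE: opp run (4,3) capped by B -> flip
Dir W: first cell '.' (not opp) -> no flip
Dir E: opp run (5,3) capped by B -> flip
Dir SW: first cell '.' (not opp) -> no flip
Dir S: first cell '.' (not opp) -> no flip
Dir SE: first cell '.' (not opp) -> no flip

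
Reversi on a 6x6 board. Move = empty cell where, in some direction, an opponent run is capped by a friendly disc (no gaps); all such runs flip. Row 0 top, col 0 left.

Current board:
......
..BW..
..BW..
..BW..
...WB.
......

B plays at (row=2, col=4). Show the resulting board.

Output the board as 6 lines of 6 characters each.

Place B at (2,4); scan 8 dirs for brackets.
Dir NW: opp run (1,3), next='.' -> no flip
Dir N: first cell '.' (not opp) -> no flip
Dir NE: first cell '.' (not opp) -> no flip
Dir W: opp run (2,3) capped by B -> flip
Dir E: first cell '.' (not opp) -> no flip
Dir SW: opp run (3,3), next='.' -> no flip
Dir S: first cell '.' (not opp) -> no flip
Dir SE: first cell '.' (not opp) -> no flip
All flips: (2,3)

Answer: ......
..BW..
..BBB.
..BW..
...WB.
......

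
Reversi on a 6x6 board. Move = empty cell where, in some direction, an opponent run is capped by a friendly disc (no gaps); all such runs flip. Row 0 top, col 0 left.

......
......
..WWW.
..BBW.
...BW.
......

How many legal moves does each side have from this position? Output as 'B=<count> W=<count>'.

Answer: B=9 W=5

Derivation:
-- B to move --
(1,1): flips 1 -> legal
(1,2): flips 1 -> legal
(1,3): flips 1 -> legal
(1,4): flips 1 -> legal
(1,5): flips 1 -> legal
(2,1): no bracket -> illegal
(2,5): flips 1 -> legal
(3,1): no bracket -> illegal
(3,5): flips 1 -> legal
(4,5): flips 1 -> legal
(5,3): no bracket -> illegal
(5,4): no bracket -> illegal
(5,5): flips 1 -> legal
B mobility = 9
-- W to move --
(2,1): no bracket -> illegal
(3,1): flips 2 -> legal
(4,1): flips 1 -> legal
(4,2): flips 3 -> legal
(5,2): flips 1 -> legal
(5,3): flips 2 -> legal
(5,4): no bracket -> illegal
W mobility = 5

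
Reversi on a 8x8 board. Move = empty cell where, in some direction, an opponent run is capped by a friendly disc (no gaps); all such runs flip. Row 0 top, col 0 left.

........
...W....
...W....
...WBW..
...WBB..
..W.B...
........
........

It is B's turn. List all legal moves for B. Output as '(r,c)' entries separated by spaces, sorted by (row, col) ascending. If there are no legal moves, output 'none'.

(0,2): no bracket -> illegal
(0,3): no bracket -> illegal
(0,4): no bracket -> illegal
(1,2): flips 1 -> legal
(1,4): no bracket -> illegal
(2,2): flips 1 -> legal
(2,4): no bracket -> illegal
(2,5): flips 1 -> legal
(2,6): flips 1 -> legal
(3,2): flips 2 -> legal
(3,6): flips 1 -> legal
(4,1): no bracket -> illegal
(4,2): flips 1 -> legal
(4,6): no bracket -> illegal
(5,1): no bracket -> illegal
(5,3): no bracket -> illegal
(6,1): flips 2 -> legal
(6,2): no bracket -> illegal
(6,3): no bracket -> illegal

Answer: (1,2) (2,2) (2,5) (2,6) (3,2) (3,6) (4,2) (6,1)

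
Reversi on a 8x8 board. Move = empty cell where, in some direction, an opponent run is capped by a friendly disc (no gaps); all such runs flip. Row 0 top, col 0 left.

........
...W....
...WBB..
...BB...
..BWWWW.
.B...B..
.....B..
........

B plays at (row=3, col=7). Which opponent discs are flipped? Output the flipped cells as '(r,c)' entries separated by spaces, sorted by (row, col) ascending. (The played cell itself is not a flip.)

Answer: (4,6)

Derivation:
Dir NW: first cell '.' (not opp) -> no flip
Dir N: first cell '.' (not opp) -> no flip
Dir NE: edge -> no flip
Dir W: first cell '.' (not opp) -> no flip
Dir E: edge -> no flip
Dir SW: opp run (4,6) capped by B -> flip
Dir S: first cell '.' (not opp) -> no flip
Dir SE: edge -> no flip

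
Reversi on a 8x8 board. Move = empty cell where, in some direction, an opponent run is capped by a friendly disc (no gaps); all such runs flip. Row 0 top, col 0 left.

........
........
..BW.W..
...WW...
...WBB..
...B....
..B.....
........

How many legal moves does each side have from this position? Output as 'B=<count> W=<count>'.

Answer: B=4 W=7

Derivation:
-- B to move --
(1,2): flips 2 -> legal
(1,3): flips 3 -> legal
(1,4): no bracket -> illegal
(1,5): no bracket -> illegal
(1,6): no bracket -> illegal
(2,4): flips 2 -> legal
(2,6): no bracket -> illegal
(3,2): no bracket -> illegal
(3,5): no bracket -> illegal
(3,6): no bracket -> illegal
(4,2): flips 1 -> legal
(5,2): no bracket -> illegal
(5,4): no bracket -> illegal
B mobility = 4
-- W to move --
(1,1): flips 1 -> legal
(1,2): no bracket -> illegal
(1,3): no bracket -> illegal
(2,1): flips 1 -> legal
(3,1): no bracket -> illegal
(3,2): no bracket -> illegal
(3,5): no bracket -> illegal
(3,6): no bracket -> illegal
(4,2): no bracket -> illegal
(4,6): flips 2 -> legal
(5,1): no bracket -> illegal
(5,2): no bracket -> illegal
(5,4): flips 1 -> legal
(5,5): flips 1 -> legal
(5,6): flips 1 -> legal
(6,1): no bracket -> illegal
(6,3): flips 1 -> legal
(6,4): no bracket -> illegal
(7,1): no bracket -> illegal
(7,2): no bracket -> illegal
(7,3): no bracket -> illegal
W mobility = 7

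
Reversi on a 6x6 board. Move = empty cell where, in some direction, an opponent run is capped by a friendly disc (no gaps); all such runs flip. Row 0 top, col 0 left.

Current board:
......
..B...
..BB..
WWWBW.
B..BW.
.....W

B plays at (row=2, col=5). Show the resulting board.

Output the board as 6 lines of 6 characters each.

Place B at (2,5); scan 8 dirs for brackets.
Dir NW: first cell '.' (not opp) -> no flip
Dir N: first cell '.' (not opp) -> no flip
Dir NE: edge -> no flip
Dir W: first cell '.' (not opp) -> no flip
Dir E: edge -> no flip
Dir SW: opp run (3,4) capped by B -> flip
Dir S: first cell '.' (not opp) -> no flip
Dir SE: edge -> no flip
All flips: (3,4)

Answer: ......
..B...
..BB.B
WWWBB.
B..BW.
.....W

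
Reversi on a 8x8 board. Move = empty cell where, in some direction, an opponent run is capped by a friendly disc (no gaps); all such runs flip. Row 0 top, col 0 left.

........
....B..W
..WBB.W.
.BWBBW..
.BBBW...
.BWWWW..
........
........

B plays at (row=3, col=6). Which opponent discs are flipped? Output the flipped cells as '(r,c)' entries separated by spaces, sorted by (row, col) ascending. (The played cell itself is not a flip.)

Answer: (3,5)

Derivation:
Dir NW: first cell '.' (not opp) -> no flip
Dir N: opp run (2,6), next='.' -> no flip
Dir NE: first cell '.' (not opp) -> no flip
Dir W: opp run (3,5) capped by B -> flip
Dir E: first cell '.' (not opp) -> no flip
Dir SW: first cell '.' (not opp) -> no flip
Dir S: first cell '.' (not opp) -> no flip
Dir SE: first cell '.' (not opp) -> no flip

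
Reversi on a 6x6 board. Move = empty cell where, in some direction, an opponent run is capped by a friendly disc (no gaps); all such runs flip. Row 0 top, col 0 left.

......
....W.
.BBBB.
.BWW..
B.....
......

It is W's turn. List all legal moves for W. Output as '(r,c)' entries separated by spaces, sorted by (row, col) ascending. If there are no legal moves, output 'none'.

Answer: (1,0) (1,1) (1,2) (1,3) (1,5) (3,0) (3,4)

Derivation:
(1,0): flips 1 -> legal
(1,1): flips 1 -> legal
(1,2): flips 1 -> legal
(1,3): flips 1 -> legal
(1,5): flips 1 -> legal
(2,0): no bracket -> illegal
(2,5): no bracket -> illegal
(3,0): flips 1 -> legal
(3,4): flips 1 -> legal
(3,5): no bracket -> illegal
(4,1): no bracket -> illegal
(4,2): no bracket -> illegal
(5,0): no bracket -> illegal
(5,1): no bracket -> illegal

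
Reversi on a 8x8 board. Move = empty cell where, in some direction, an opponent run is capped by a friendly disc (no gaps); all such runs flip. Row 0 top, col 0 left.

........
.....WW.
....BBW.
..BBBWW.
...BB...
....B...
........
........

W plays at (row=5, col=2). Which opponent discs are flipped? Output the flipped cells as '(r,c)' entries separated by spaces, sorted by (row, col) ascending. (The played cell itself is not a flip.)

Dir NW: first cell '.' (not opp) -> no flip
Dir N: first cell '.' (not opp) -> no flip
Dir NE: opp run (4,3) (3,4) (2,5) capped by W -> flip
Dir W: first cell '.' (not opp) -> no flip
Dir E: first cell '.' (not opp) -> no flip
Dir SW: first cell '.' (not opp) -> no flip
Dir S: first cell '.' (not opp) -> no flip
Dir SE: first cell '.' (not opp) -> no flip

Answer: (2,5) (3,4) (4,3)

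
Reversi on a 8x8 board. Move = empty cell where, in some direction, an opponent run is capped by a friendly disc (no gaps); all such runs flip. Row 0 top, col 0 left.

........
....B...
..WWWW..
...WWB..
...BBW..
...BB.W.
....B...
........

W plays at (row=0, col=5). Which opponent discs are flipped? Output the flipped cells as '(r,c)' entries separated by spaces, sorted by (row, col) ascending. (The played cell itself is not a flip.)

Answer: (1,4)

Derivation:
Dir NW: edge -> no flip
Dir N: edge -> no flip
Dir NE: edge -> no flip
Dir W: first cell '.' (not opp) -> no flip
Dir E: first cell '.' (not opp) -> no flip
Dir SW: opp run (1,4) capped by W -> flip
Dir S: first cell '.' (not opp) -> no flip
Dir SE: first cell '.' (not opp) -> no flip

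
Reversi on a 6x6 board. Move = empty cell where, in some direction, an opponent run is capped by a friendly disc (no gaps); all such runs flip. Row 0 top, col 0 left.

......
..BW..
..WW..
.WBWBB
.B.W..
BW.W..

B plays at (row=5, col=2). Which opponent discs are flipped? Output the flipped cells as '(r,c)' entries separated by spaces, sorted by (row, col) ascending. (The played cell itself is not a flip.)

Dir NW: first cell 'B' (not opp) -> no flip
Dir N: first cell '.' (not opp) -> no flip
Dir NE: opp run (4,3) capped by B -> flip
Dir W: opp run (5,1) capped by B -> flip
Dir E: opp run (5,3), next='.' -> no flip
Dir SW: edge -> no flip
Dir S: edge -> no flip
Dir SE: edge -> no flip

Answer: (4,3) (5,1)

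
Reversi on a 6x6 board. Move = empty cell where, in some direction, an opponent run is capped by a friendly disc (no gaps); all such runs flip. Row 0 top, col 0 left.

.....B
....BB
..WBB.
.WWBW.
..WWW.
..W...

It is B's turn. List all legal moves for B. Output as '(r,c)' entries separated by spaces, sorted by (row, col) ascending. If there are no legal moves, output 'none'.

(1,1): flips 1 -> legal
(1,2): no bracket -> illegal
(1,3): no bracket -> illegal
(2,0): no bracket -> illegal
(2,1): flips 1 -> legal
(2,5): no bracket -> illegal
(3,0): flips 2 -> legal
(3,5): flips 1 -> legal
(4,0): no bracket -> illegal
(4,1): flips 1 -> legal
(4,5): flips 1 -> legal
(5,1): flips 1 -> legal
(5,3): flips 1 -> legal
(5,4): flips 2 -> legal
(5,5): flips 1 -> legal

Answer: (1,1) (2,1) (3,0) (3,5) (4,1) (4,5) (5,1) (5,3) (5,4) (5,5)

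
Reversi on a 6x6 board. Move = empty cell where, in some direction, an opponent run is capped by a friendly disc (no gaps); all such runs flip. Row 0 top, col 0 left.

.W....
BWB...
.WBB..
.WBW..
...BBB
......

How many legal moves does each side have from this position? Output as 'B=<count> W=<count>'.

-- B to move --
(0,0): flips 1 -> legal
(0,2): no bracket -> illegal
(2,0): flips 1 -> legal
(2,4): no bracket -> illegal
(3,0): flips 2 -> legal
(3,4): flips 1 -> legal
(4,0): flips 1 -> legal
(4,1): no bracket -> illegal
(4,2): no bracket -> illegal
B mobility = 5
-- W to move --
(0,0): no bracket -> illegal
(0,2): no bracket -> illegal
(0,3): flips 1 -> legal
(1,3): flips 3 -> legal
(1,4): no bracket -> illegal
(2,0): no bracket -> illegal
(2,4): flips 2 -> legal
(3,4): flips 2 -> legal
(3,5): no bracket -> illegal
(4,1): no bracket -> illegal
(4,2): no bracket -> illegal
(5,2): no bracket -> illegal
(5,3): flips 1 -> legal
(5,4): flips 2 -> legal
(5,5): flips 1 -> legal
W mobility = 7

Answer: B=5 W=7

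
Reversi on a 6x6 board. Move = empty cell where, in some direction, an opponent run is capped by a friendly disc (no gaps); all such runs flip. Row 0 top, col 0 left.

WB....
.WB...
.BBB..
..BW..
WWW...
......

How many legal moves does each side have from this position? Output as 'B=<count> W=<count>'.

Answer: B=6 W=4

Derivation:
-- B to move --
(0,2): no bracket -> illegal
(1,0): flips 1 -> legal
(2,0): no bracket -> illegal
(2,4): no bracket -> illegal
(3,0): no bracket -> illegal
(3,1): no bracket -> illegal
(3,4): flips 1 -> legal
(4,3): flips 1 -> legal
(4,4): flips 1 -> legal
(5,0): flips 1 -> legal
(5,1): no bracket -> illegal
(5,2): flips 1 -> legal
(5,3): no bracket -> illegal
B mobility = 6
-- W to move --
(0,2): flips 4 -> legal
(0,3): no bracket -> illegal
(1,0): no bracket -> illegal
(1,3): flips 2 -> legal
(1,4): flips 2 -> legal
(2,0): no bracket -> illegal
(2,4): no bracket -> illegal
(3,0): no bracket -> illegal
(3,1): flips 2 -> legal
(3,4): no bracket -> illegal
(4,3): no bracket -> illegal
W mobility = 4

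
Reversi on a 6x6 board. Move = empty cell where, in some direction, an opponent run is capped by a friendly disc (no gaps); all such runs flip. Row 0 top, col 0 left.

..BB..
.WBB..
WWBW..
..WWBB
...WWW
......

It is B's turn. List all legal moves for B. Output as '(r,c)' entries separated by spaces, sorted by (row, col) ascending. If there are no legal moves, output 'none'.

Answer: (0,0) (1,0) (2,4) (3,0) (3,1) (4,2) (5,2) (5,3) (5,4) (5,5)

Derivation:
(0,0): flips 1 -> legal
(0,1): no bracket -> illegal
(1,0): flips 1 -> legal
(1,4): no bracket -> illegal
(2,4): flips 1 -> legal
(3,0): flips 1 -> legal
(3,1): flips 2 -> legal
(4,1): no bracket -> illegal
(4,2): flips 1 -> legal
(5,2): flips 1 -> legal
(5,3): flips 4 -> legal
(5,4): flips 1 -> legal
(5,5): flips 3 -> legal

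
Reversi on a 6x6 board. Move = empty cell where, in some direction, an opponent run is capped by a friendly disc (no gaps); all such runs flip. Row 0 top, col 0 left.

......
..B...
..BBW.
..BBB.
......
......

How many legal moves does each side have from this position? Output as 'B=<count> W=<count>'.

Answer: B=3 W=3

Derivation:
-- B to move --
(1,3): no bracket -> illegal
(1,4): flips 1 -> legal
(1,5): flips 1 -> legal
(2,5): flips 1 -> legal
(3,5): no bracket -> illegal
B mobility = 3
-- W to move --
(0,1): no bracket -> illegal
(0,2): no bracket -> illegal
(0,3): no bracket -> illegal
(1,1): no bracket -> illegal
(1,3): no bracket -> illegal
(1,4): no bracket -> illegal
(2,1): flips 2 -> legal
(2,5): no bracket -> illegal
(3,1): no bracket -> illegal
(3,5): no bracket -> illegal
(4,1): no bracket -> illegal
(4,2): flips 1 -> legal
(4,3): no bracket -> illegal
(4,4): flips 1 -> legal
(4,5): no bracket -> illegal
W mobility = 3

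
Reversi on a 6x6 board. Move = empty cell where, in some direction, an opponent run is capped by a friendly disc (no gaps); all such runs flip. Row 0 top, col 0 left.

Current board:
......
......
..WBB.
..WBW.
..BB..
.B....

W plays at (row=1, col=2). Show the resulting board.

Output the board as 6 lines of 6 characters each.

Place W at (1,2); scan 8 dirs for brackets.
Dir NW: first cell '.' (not opp) -> no flip
Dir N: first cell '.' (not opp) -> no flip
Dir NE: first cell '.' (not opp) -> no flip
Dir W: first cell '.' (not opp) -> no flip
Dir E: first cell '.' (not opp) -> no flip
Dir SW: first cell '.' (not opp) -> no flip
Dir S: first cell 'W' (not opp) -> no flip
Dir SE: opp run (2,3) capped by W -> flip
All flips: (2,3)

Answer: ......
..W...
..WWB.
..WBW.
..BB..
.B....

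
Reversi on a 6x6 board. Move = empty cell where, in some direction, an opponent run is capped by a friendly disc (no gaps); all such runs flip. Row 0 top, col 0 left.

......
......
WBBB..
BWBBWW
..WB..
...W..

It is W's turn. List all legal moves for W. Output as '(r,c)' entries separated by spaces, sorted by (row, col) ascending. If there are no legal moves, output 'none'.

Answer: (1,1) (1,2) (1,3) (2,4) (4,0) (4,4) (5,2)

Derivation:
(1,0): no bracket -> illegal
(1,1): flips 1 -> legal
(1,2): flips 3 -> legal
(1,3): flips 4 -> legal
(1,4): no bracket -> illegal
(2,4): flips 4 -> legal
(4,0): flips 1 -> legal
(4,1): no bracket -> illegal
(4,4): flips 1 -> legal
(5,2): flips 1 -> legal
(5,4): no bracket -> illegal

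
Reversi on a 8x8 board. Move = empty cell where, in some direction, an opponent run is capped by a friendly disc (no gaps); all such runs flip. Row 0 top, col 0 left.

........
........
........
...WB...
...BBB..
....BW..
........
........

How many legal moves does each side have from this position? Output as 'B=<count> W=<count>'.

Answer: B=6 W=2

Derivation:
-- B to move --
(2,2): flips 1 -> legal
(2,3): flips 1 -> legal
(2,4): no bracket -> illegal
(3,2): flips 1 -> legal
(4,2): no bracket -> illegal
(4,6): no bracket -> illegal
(5,6): flips 1 -> legal
(6,4): no bracket -> illegal
(6,5): flips 1 -> legal
(6,6): flips 1 -> legal
B mobility = 6
-- W to move --
(2,3): no bracket -> illegal
(2,4): no bracket -> illegal
(2,5): no bracket -> illegal
(3,2): no bracket -> illegal
(3,5): flips 2 -> legal
(3,6): no bracket -> illegal
(4,2): no bracket -> illegal
(4,6): no bracket -> illegal
(5,2): no bracket -> illegal
(5,3): flips 2 -> legal
(5,6): no bracket -> illegal
(6,3): no bracket -> illegal
(6,4): no bracket -> illegal
(6,5): no bracket -> illegal
W mobility = 2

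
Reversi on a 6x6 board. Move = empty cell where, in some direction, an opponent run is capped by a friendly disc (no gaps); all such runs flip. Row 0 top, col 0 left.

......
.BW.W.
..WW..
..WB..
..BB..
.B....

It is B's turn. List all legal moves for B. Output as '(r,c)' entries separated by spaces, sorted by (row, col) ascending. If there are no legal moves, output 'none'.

Answer: (0,2) (1,3) (2,1) (3,1)

Derivation:
(0,1): no bracket -> illegal
(0,2): flips 3 -> legal
(0,3): no bracket -> illegal
(0,4): no bracket -> illegal
(0,5): no bracket -> illegal
(1,3): flips 2 -> legal
(1,5): no bracket -> illegal
(2,1): flips 1 -> legal
(2,4): no bracket -> illegal
(2,5): no bracket -> illegal
(3,1): flips 1 -> legal
(3,4): no bracket -> illegal
(4,1): no bracket -> illegal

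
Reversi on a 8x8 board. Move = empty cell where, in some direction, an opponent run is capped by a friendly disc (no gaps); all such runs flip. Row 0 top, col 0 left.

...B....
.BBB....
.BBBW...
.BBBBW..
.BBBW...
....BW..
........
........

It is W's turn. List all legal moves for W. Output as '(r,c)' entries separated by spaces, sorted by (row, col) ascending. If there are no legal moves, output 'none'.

(0,0): flips 3 -> legal
(0,1): no bracket -> illegal
(0,2): flips 1 -> legal
(0,4): no bracket -> illegal
(1,0): no bracket -> illegal
(1,4): no bracket -> illegal
(2,0): flips 3 -> legal
(2,5): no bracket -> illegal
(3,0): flips 4 -> legal
(4,0): flips 3 -> legal
(4,5): no bracket -> illegal
(5,0): no bracket -> illegal
(5,1): flips 2 -> legal
(5,2): no bracket -> illegal
(5,3): flips 1 -> legal
(6,3): no bracket -> illegal
(6,4): flips 1 -> legal
(6,5): no bracket -> illegal

Answer: (0,0) (0,2) (2,0) (3,0) (4,0) (5,1) (5,3) (6,4)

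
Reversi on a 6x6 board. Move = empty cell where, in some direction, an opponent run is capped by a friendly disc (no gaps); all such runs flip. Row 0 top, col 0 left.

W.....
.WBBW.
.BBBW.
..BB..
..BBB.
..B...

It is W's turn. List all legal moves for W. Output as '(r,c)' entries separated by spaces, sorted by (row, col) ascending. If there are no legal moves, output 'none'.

Answer: (0,2) (2,0) (3,1) (4,1) (5,1) (5,5)

Derivation:
(0,1): no bracket -> illegal
(0,2): flips 1 -> legal
(0,3): no bracket -> illegal
(0,4): no bracket -> illegal
(1,0): no bracket -> illegal
(2,0): flips 3 -> legal
(3,0): no bracket -> illegal
(3,1): flips 1 -> legal
(3,4): no bracket -> illegal
(3,5): no bracket -> illegal
(4,1): flips 2 -> legal
(4,5): no bracket -> illegal
(5,1): flips 2 -> legal
(5,3): no bracket -> illegal
(5,4): no bracket -> illegal
(5,5): flips 3 -> legal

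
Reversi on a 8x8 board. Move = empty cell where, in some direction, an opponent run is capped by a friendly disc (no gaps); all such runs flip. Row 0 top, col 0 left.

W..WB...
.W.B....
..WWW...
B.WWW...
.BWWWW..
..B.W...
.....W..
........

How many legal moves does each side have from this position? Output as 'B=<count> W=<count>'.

Answer: B=8 W=6

Derivation:
-- B to move --
(0,1): no bracket -> illegal
(0,2): flips 1 -> legal
(1,0): no bracket -> illegal
(1,2): flips 3 -> legal
(1,4): flips 2 -> legal
(1,5): no bracket -> illegal
(2,0): no bracket -> illegal
(2,1): no bracket -> illegal
(2,5): flips 2 -> legal
(3,1): flips 1 -> legal
(3,5): flips 1 -> legal
(3,6): no bracket -> illegal
(4,6): flips 4 -> legal
(5,1): no bracket -> illegal
(5,3): flips 3 -> legal
(5,5): no bracket -> illegal
(5,6): no bracket -> illegal
(6,3): no bracket -> illegal
(6,4): no bracket -> illegal
(6,6): no bracket -> illegal
(7,4): no bracket -> illegal
(7,5): no bracket -> illegal
(7,6): no bracket -> illegal
B mobility = 8
-- W to move --
(0,2): flips 1 -> legal
(0,5): flips 1 -> legal
(1,2): no bracket -> illegal
(1,4): no bracket -> illegal
(1,5): no bracket -> illegal
(2,0): no bracket -> illegal
(2,1): no bracket -> illegal
(3,1): no bracket -> illegal
(4,0): flips 1 -> legal
(5,0): flips 1 -> legal
(5,1): no bracket -> illegal
(5,3): no bracket -> illegal
(6,1): flips 1 -> legal
(6,2): flips 1 -> legal
(6,3): no bracket -> illegal
W mobility = 6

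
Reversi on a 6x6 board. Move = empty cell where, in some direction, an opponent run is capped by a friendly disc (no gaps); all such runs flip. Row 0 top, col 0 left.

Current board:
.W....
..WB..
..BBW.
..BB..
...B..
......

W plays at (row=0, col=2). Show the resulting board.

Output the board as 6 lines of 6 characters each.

Place W at (0,2); scan 8 dirs for brackets.
Dir NW: edge -> no flip
Dir N: edge -> no flip
Dir NE: edge -> no flip
Dir W: first cell 'W' (not opp) -> no flip
Dir E: first cell '.' (not opp) -> no flip
Dir SW: first cell '.' (not opp) -> no flip
Dir S: first cell 'W' (not opp) -> no flip
Dir SE: opp run (1,3) capped by W -> flip
All flips: (1,3)

Answer: .WW...
..WW..
..BBW.
..BB..
...B..
......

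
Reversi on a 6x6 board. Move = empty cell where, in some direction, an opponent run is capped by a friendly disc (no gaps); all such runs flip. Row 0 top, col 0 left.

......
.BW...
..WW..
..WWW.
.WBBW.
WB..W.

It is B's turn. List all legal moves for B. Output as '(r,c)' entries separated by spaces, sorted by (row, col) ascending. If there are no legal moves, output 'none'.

Answer: (0,2) (1,3) (2,1) (2,4) (2,5) (3,1) (4,0) (4,5) (5,5)

Derivation:
(0,1): no bracket -> illegal
(0,2): flips 3 -> legal
(0,3): no bracket -> illegal
(1,3): flips 3 -> legal
(1,4): no bracket -> illegal
(2,1): flips 1 -> legal
(2,4): flips 1 -> legal
(2,5): flips 1 -> legal
(3,0): no bracket -> illegal
(3,1): flips 1 -> legal
(3,5): no bracket -> illegal
(4,0): flips 1 -> legal
(4,5): flips 1 -> legal
(5,2): no bracket -> illegal
(5,3): no bracket -> illegal
(5,5): flips 3 -> legal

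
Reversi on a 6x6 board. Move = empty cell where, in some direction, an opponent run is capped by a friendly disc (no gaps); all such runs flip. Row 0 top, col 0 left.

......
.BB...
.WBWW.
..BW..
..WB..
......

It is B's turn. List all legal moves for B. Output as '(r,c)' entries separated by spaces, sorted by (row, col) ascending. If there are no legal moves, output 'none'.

(1,0): flips 1 -> legal
(1,3): flips 2 -> legal
(1,4): flips 1 -> legal
(1,5): no bracket -> illegal
(2,0): flips 1 -> legal
(2,5): flips 2 -> legal
(3,0): flips 1 -> legal
(3,1): flips 1 -> legal
(3,4): flips 2 -> legal
(3,5): no bracket -> illegal
(4,1): flips 1 -> legal
(4,4): flips 1 -> legal
(5,1): no bracket -> illegal
(5,2): flips 1 -> legal
(5,3): no bracket -> illegal

Answer: (1,0) (1,3) (1,4) (2,0) (2,5) (3,0) (3,1) (3,4) (4,1) (4,4) (5,2)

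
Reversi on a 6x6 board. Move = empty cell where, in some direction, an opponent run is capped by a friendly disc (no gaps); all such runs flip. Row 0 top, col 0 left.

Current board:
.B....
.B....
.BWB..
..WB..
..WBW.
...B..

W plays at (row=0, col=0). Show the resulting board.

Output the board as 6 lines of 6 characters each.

Place W at (0,0); scan 8 dirs for brackets.
Dir NW: edge -> no flip
Dir N: edge -> no flip
Dir NE: edge -> no flip
Dir W: edge -> no flip
Dir E: opp run (0,1), next='.' -> no flip
Dir SW: edge -> no flip
Dir S: first cell '.' (not opp) -> no flip
Dir SE: opp run (1,1) capped by W -> flip
All flips: (1,1)

Answer: WB....
.W....
.BWB..
..WB..
..WBW.
...B..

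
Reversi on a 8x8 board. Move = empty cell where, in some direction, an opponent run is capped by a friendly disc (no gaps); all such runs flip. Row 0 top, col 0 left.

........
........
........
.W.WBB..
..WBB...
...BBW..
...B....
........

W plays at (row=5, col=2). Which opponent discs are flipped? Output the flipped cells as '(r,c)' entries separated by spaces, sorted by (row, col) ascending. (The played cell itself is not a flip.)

Answer: (5,3) (5,4)

Derivation:
Dir NW: first cell '.' (not opp) -> no flip
Dir N: first cell 'W' (not opp) -> no flip
Dir NE: opp run (4,3) (3,4), next='.' -> no flip
Dir W: first cell '.' (not opp) -> no flip
Dir E: opp run (5,3) (5,4) capped by W -> flip
Dir SW: first cell '.' (not opp) -> no flip
Dir S: first cell '.' (not opp) -> no flip
Dir SE: opp run (6,3), next='.' -> no flip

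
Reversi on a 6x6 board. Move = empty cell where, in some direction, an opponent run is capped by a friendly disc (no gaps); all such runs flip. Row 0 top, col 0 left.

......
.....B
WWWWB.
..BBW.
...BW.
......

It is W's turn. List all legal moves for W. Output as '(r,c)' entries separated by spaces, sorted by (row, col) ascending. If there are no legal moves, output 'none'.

Answer: (1,4) (2,5) (3,1) (4,1) (4,2) (5,2) (5,3) (5,4)

Derivation:
(0,4): no bracket -> illegal
(0,5): no bracket -> illegal
(1,3): no bracket -> illegal
(1,4): flips 1 -> legal
(2,5): flips 1 -> legal
(3,1): flips 2 -> legal
(3,5): no bracket -> illegal
(4,1): flips 1 -> legal
(4,2): flips 2 -> legal
(5,2): flips 1 -> legal
(5,3): flips 2 -> legal
(5,4): flips 2 -> legal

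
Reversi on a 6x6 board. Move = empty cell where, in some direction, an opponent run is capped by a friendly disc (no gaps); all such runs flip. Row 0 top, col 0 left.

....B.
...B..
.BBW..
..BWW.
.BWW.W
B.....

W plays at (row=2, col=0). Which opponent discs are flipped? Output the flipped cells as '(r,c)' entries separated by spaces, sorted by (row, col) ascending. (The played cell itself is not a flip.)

Answer: (2,1) (2,2)

Derivation:
Dir NW: edge -> no flip
Dir N: first cell '.' (not opp) -> no flip
Dir NE: first cell '.' (not opp) -> no flip
Dir W: edge -> no flip
Dir E: opp run (2,1) (2,2) capped by W -> flip
Dir SW: edge -> no flip
Dir S: first cell '.' (not opp) -> no flip
Dir SE: first cell '.' (not opp) -> no flip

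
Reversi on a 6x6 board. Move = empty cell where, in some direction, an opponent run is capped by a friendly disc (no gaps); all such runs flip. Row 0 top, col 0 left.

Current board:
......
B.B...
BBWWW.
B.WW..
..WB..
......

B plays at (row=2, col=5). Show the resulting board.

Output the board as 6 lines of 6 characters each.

Answer: ......
B.B...
BBBBBB
B.WW..
..WB..
......

Derivation:
Place B at (2,5); scan 8 dirs for brackets.
Dir NW: first cell '.' (not opp) -> no flip
Dir N: first cell '.' (not opp) -> no flip
Dir NE: edge -> no flip
Dir W: opp run (2,4) (2,3) (2,2) capped by B -> flip
Dir E: edge -> no flip
Dir SW: first cell '.' (not opp) -> no flip
Dir S: first cell '.' (not opp) -> no flip
Dir SE: edge -> no flip
All flips: (2,2) (2,3) (2,4)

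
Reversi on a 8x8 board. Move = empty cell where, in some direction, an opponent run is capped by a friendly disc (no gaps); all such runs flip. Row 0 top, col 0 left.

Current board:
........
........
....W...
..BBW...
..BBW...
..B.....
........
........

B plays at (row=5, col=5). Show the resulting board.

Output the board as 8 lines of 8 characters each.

Place B at (5,5); scan 8 dirs for brackets.
Dir NW: opp run (4,4) capped by B -> flip
Dir N: first cell '.' (not opp) -> no flip
Dir NE: first cell '.' (not opp) -> no flip
Dir W: first cell '.' (not opp) -> no flip
Dir E: first cell '.' (not opp) -> no flip
Dir SW: first cell '.' (not opp) -> no flip
Dir S: first cell '.' (not opp) -> no flip
Dir SE: first cell '.' (not opp) -> no flip
All flips: (4,4)

Answer: ........
........
....W...
..BBW...
..BBB...
..B..B..
........
........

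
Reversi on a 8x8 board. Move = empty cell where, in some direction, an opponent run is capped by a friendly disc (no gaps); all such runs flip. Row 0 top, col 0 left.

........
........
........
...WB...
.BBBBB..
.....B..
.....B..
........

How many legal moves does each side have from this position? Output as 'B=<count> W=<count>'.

Answer: B=4 W=4

Derivation:
-- B to move --
(2,2): flips 1 -> legal
(2,3): flips 1 -> legal
(2,4): flips 1 -> legal
(3,2): flips 1 -> legal
B mobility = 4
-- W to move --
(2,3): no bracket -> illegal
(2,4): no bracket -> illegal
(2,5): no bracket -> illegal
(3,0): no bracket -> illegal
(3,1): no bracket -> illegal
(3,2): no bracket -> illegal
(3,5): flips 1 -> legal
(3,6): no bracket -> illegal
(4,0): no bracket -> illegal
(4,6): no bracket -> illegal
(5,0): no bracket -> illegal
(5,1): flips 1 -> legal
(5,2): no bracket -> illegal
(5,3): flips 1 -> legal
(5,4): no bracket -> illegal
(5,6): no bracket -> illegal
(6,4): no bracket -> illegal
(6,6): flips 2 -> legal
(7,4): no bracket -> illegal
(7,5): no bracket -> illegal
(7,6): no bracket -> illegal
W mobility = 4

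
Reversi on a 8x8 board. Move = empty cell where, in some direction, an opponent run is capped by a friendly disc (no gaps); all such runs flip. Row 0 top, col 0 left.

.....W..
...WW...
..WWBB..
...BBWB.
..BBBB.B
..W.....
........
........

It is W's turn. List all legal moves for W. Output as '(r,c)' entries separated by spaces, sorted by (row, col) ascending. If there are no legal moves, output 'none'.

Answer: (1,5) (1,6) (2,6) (3,2) (3,7) (5,3) (5,4) (5,5) (5,6)

Derivation:
(1,5): flips 1 -> legal
(1,6): flips 3 -> legal
(2,6): flips 2 -> legal
(2,7): no bracket -> illegal
(3,1): no bracket -> illegal
(3,2): flips 3 -> legal
(3,7): flips 1 -> legal
(4,1): no bracket -> illegal
(4,6): no bracket -> illegal
(5,1): no bracket -> illegal
(5,3): flips 3 -> legal
(5,4): flips 3 -> legal
(5,5): flips 3 -> legal
(5,6): flips 2 -> legal
(5,7): no bracket -> illegal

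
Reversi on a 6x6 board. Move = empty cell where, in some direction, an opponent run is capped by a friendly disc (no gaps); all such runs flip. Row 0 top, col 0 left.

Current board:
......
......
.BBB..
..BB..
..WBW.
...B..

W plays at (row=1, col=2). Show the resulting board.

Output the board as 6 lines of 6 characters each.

Place W at (1,2); scan 8 dirs for brackets.
Dir NW: first cell '.' (not opp) -> no flip
Dir N: first cell '.' (not opp) -> no flip
Dir NE: first cell '.' (not opp) -> no flip
Dir W: first cell '.' (not opp) -> no flip
Dir E: first cell '.' (not opp) -> no flip
Dir SW: opp run (2,1), next='.' -> no flip
Dir S: opp run (2,2) (3,2) capped by W -> flip
Dir SE: opp run (2,3), next='.' -> no flip
All flips: (2,2) (3,2)

Answer: ......
..W...
.BWB..
..WB..
..WBW.
...B..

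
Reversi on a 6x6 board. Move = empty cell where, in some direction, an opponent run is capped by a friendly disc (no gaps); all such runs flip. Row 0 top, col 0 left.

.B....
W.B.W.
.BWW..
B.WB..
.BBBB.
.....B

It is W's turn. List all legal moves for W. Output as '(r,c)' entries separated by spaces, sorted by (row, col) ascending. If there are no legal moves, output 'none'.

Answer: (0,2) (2,0) (3,4) (5,0) (5,2) (5,3) (5,4)

Derivation:
(0,0): no bracket -> illegal
(0,2): flips 1 -> legal
(0,3): no bracket -> illegal
(1,1): no bracket -> illegal
(1,3): no bracket -> illegal
(2,0): flips 1 -> legal
(2,4): no bracket -> illegal
(3,1): no bracket -> illegal
(3,4): flips 1 -> legal
(3,5): no bracket -> illegal
(4,0): no bracket -> illegal
(4,5): no bracket -> illegal
(5,0): flips 1 -> legal
(5,1): no bracket -> illegal
(5,2): flips 1 -> legal
(5,3): flips 2 -> legal
(5,4): flips 1 -> legal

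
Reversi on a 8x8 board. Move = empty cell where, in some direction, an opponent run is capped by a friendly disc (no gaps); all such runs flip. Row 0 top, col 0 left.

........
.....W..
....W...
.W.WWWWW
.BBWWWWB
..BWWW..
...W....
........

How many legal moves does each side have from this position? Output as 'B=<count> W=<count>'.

-- B to move --
(0,4): no bracket -> illegal
(0,5): no bracket -> illegal
(0,6): flips 3 -> legal
(1,3): no bracket -> illegal
(1,4): no bracket -> illegal
(1,6): no bracket -> illegal
(2,0): flips 1 -> legal
(2,1): flips 1 -> legal
(2,2): no bracket -> illegal
(2,3): no bracket -> illegal
(2,5): flips 3 -> legal
(2,6): no bracket -> illegal
(2,7): flips 1 -> legal
(3,0): no bracket -> illegal
(3,2): no bracket -> illegal
(4,0): no bracket -> illegal
(5,6): flips 3 -> legal
(5,7): no bracket -> illegal
(6,2): no bracket -> illegal
(6,4): flips 1 -> legal
(6,5): no bracket -> illegal
(6,6): no bracket -> illegal
(7,2): no bracket -> illegal
(7,3): no bracket -> illegal
(7,4): flips 1 -> legal
B mobility = 8
-- W to move --
(3,0): flips 2 -> legal
(3,2): no bracket -> illegal
(4,0): flips 2 -> legal
(5,0): no bracket -> illegal
(5,1): flips 3 -> legal
(5,6): no bracket -> illegal
(5,7): flips 1 -> legal
(6,1): flips 1 -> legal
(6,2): no bracket -> illegal
W mobility = 5

Answer: B=8 W=5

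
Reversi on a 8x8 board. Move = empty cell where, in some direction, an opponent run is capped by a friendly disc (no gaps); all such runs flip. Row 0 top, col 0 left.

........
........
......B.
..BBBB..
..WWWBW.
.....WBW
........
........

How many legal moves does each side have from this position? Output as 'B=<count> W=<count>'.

Answer: B=9 W=7

Derivation:
-- B to move --
(3,1): no bracket -> illegal
(3,6): flips 1 -> legal
(3,7): no bracket -> illegal
(4,1): flips 3 -> legal
(4,7): flips 1 -> legal
(5,1): flips 1 -> legal
(5,2): flips 2 -> legal
(5,3): flips 2 -> legal
(5,4): flips 3 -> legal
(6,4): no bracket -> illegal
(6,5): flips 1 -> legal
(6,6): flips 2 -> legal
(6,7): no bracket -> illegal
B mobility = 9
-- W to move --
(1,5): no bracket -> illegal
(1,6): no bracket -> illegal
(1,7): flips 2 -> legal
(2,1): flips 1 -> legal
(2,2): flips 2 -> legal
(2,3): flips 1 -> legal
(2,4): flips 3 -> legal
(2,5): flips 3 -> legal
(2,7): no bracket -> illegal
(3,1): no bracket -> illegal
(3,6): no bracket -> illegal
(3,7): no bracket -> illegal
(4,1): no bracket -> illegal
(4,7): no bracket -> illegal
(5,4): no bracket -> illegal
(6,5): no bracket -> illegal
(6,6): flips 1 -> legal
(6,7): no bracket -> illegal
W mobility = 7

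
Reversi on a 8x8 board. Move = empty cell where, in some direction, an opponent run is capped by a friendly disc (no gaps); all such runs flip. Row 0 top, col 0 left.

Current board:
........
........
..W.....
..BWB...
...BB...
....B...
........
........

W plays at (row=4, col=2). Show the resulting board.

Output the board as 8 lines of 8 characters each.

Place W at (4,2); scan 8 dirs for brackets.
Dir NW: first cell '.' (not opp) -> no flip
Dir N: opp run (3,2) capped by W -> flip
Dir NE: first cell 'W' (not opp) -> no flip
Dir W: first cell '.' (not opp) -> no flip
Dir E: opp run (4,3) (4,4), next='.' -> no flip
Dir SW: first cell '.' (not opp) -> no flip
Dir S: first cell '.' (not opp) -> no flip
Dir SE: first cell '.' (not opp) -> no flip
All flips: (3,2)

Answer: ........
........
..W.....
..WWB...
..WBB...
....B...
........
........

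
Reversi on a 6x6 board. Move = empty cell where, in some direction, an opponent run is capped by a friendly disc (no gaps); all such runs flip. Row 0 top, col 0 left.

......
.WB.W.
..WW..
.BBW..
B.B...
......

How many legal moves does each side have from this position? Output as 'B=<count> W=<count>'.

-- B to move --
(0,0): no bracket -> illegal
(0,1): no bracket -> illegal
(0,2): no bracket -> illegal
(0,3): no bracket -> illegal
(0,4): no bracket -> illegal
(0,5): flips 2 -> legal
(1,0): flips 1 -> legal
(1,3): flips 1 -> legal
(1,5): no bracket -> illegal
(2,0): no bracket -> illegal
(2,1): no bracket -> illegal
(2,4): flips 1 -> legal
(2,5): no bracket -> illegal
(3,4): flips 2 -> legal
(4,3): no bracket -> illegal
(4,4): no bracket -> illegal
B mobility = 5
-- W to move --
(0,1): flips 1 -> legal
(0,2): flips 1 -> legal
(0,3): no bracket -> illegal
(1,3): flips 1 -> legal
(2,0): no bracket -> illegal
(2,1): no bracket -> illegal
(3,0): flips 2 -> legal
(4,1): flips 1 -> legal
(4,3): no bracket -> illegal
(5,0): no bracket -> illegal
(5,1): flips 1 -> legal
(5,2): flips 2 -> legal
(5,3): no bracket -> illegal
W mobility = 7

Answer: B=5 W=7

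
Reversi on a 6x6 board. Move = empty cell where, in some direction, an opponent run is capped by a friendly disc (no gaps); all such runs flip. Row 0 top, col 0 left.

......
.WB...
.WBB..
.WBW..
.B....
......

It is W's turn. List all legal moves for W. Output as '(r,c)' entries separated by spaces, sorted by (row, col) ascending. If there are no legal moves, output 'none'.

Answer: (0,3) (1,3) (2,4) (4,3) (5,1)

Derivation:
(0,1): no bracket -> illegal
(0,2): no bracket -> illegal
(0,3): flips 1 -> legal
(1,3): flips 3 -> legal
(1,4): no bracket -> illegal
(2,4): flips 2 -> legal
(3,0): no bracket -> illegal
(3,4): no bracket -> illegal
(4,0): no bracket -> illegal
(4,2): no bracket -> illegal
(4,3): flips 1 -> legal
(5,0): no bracket -> illegal
(5,1): flips 1 -> legal
(5,2): no bracket -> illegal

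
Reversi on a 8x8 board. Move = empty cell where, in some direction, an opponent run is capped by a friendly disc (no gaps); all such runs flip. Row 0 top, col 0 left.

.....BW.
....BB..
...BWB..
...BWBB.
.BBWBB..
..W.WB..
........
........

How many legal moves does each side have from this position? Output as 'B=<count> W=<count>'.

-- B to move --
(0,7): flips 1 -> legal
(1,3): flips 1 -> legal
(1,6): no bracket -> illegal
(1,7): no bracket -> illegal
(3,2): no bracket -> illegal
(5,1): no bracket -> illegal
(5,3): flips 2 -> legal
(6,1): flips 3 -> legal
(6,2): flips 1 -> legal
(6,3): flips 2 -> legal
(6,4): flips 1 -> legal
(6,5): no bracket -> illegal
B mobility = 7
-- W to move --
(0,3): no bracket -> illegal
(0,4): flips 2 -> legal
(1,2): flips 1 -> legal
(1,3): flips 2 -> legal
(1,6): flips 1 -> legal
(2,2): flips 1 -> legal
(2,6): flips 1 -> legal
(2,7): flips 2 -> legal
(3,0): flips 1 -> legal
(3,1): no bracket -> illegal
(3,2): flips 2 -> legal
(3,7): flips 2 -> legal
(4,0): flips 2 -> legal
(4,6): flips 3 -> legal
(4,7): no bracket -> illegal
(5,0): no bracket -> illegal
(5,1): flips 2 -> legal
(5,3): no bracket -> illegal
(5,6): flips 2 -> legal
(6,4): no bracket -> illegal
(6,5): no bracket -> illegal
(6,6): no bracket -> illegal
W mobility = 14

Answer: B=7 W=14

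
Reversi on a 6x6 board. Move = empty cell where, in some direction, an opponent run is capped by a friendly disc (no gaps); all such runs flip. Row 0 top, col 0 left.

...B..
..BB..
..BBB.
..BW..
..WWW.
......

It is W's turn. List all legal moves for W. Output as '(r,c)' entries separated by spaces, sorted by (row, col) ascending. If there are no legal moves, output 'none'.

Answer: (0,2) (1,1) (1,5) (2,1) (3,1)

Derivation:
(0,1): no bracket -> illegal
(0,2): flips 3 -> legal
(0,4): no bracket -> illegal
(1,1): flips 1 -> legal
(1,4): no bracket -> illegal
(1,5): flips 1 -> legal
(2,1): flips 1 -> legal
(2,5): no bracket -> illegal
(3,1): flips 1 -> legal
(3,4): no bracket -> illegal
(3,5): no bracket -> illegal
(4,1): no bracket -> illegal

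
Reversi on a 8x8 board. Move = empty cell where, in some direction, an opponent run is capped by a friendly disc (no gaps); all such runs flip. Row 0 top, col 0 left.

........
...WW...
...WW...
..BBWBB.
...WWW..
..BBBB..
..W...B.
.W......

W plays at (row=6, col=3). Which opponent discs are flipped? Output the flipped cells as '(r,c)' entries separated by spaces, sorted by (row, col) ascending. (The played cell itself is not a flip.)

Dir NW: opp run (5,2), next='.' -> no flip
Dir N: opp run (5,3) capped by W -> flip
Dir NE: opp run (5,4) capped by W -> flip
Dir W: first cell 'W' (not opp) -> no flip
Dir E: first cell '.' (not opp) -> no flip
Dir SW: first cell '.' (not opp) -> no flip
Dir S: first cell '.' (not opp) -> no flip
Dir SE: first cell '.' (not opp) -> no flip

Answer: (5,3) (5,4)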